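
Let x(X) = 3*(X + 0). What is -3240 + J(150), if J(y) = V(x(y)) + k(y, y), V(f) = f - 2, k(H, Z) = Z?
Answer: -2642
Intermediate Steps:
x(X) = 3*X
V(f) = -2 + f
J(y) = -2 + 4*y (J(y) = (-2 + 3*y) + y = -2 + 4*y)
-3240 + J(150) = -3240 + (-2 + 4*150) = -3240 + (-2 + 600) = -3240 + 598 = -2642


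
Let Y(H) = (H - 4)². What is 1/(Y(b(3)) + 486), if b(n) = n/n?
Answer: 1/495 ≈ 0.0020202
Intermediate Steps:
b(n) = 1
Y(H) = (-4 + H)²
1/(Y(b(3)) + 486) = 1/((-4 + 1)² + 486) = 1/((-3)² + 486) = 1/(9 + 486) = 1/495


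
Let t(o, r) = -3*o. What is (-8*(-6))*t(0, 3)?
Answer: 0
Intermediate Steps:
(-8*(-6))*t(0, 3) = (-8*(-6))*(-3*0) = 48*0 = 0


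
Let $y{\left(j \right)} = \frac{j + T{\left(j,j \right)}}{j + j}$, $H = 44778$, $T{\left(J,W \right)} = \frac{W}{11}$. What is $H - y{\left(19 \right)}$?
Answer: $\frac{492552}{11} \approx 44777.0$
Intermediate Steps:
$T{\left(J,W \right)} = \frac{W}{11}$ ($T{\left(J,W \right)} = W \frac{1}{11} = \frac{W}{11}$)
$y{\left(j \right)} = \frac{6}{11}$ ($y{\left(j \right)} = \frac{j + \frac{j}{11}}{j + j} = \frac{\frac{12}{11} j}{2 j} = \frac{12 j}{11} \frac{1}{2 j} = \frac{6}{11}$)
$H - y{\left(19 \right)} = 44778 - \frac{6}{11} = \frac{492552}{11}$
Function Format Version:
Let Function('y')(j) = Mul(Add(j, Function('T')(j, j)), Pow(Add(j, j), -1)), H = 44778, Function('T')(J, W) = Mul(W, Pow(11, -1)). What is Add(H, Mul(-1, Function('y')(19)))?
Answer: Rational(492552, 11) ≈ 44777.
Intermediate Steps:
Function('T')(J, W) = Mul(Rational(1, 11), W) (Function('T')(J, W) = Mul(W, Rational(1, 11)) = Mul(Rational(1, 11), W))
Function('y')(j) = Rational(6, 11) (Function('y')(j) = Mul(Add(j, Mul(Rational(1, 11), j)), Pow(Add(j, j), -1)) = Mul(Mul(Rational(12, 11), j), Pow(Mul(2, j), -1)) = Mul(Mul(Rational(12, 11), j), Mul(Rational(1, 2), Pow(j, -1))) = Rational(6, 11))
Add(H, Mul(-1, Function('y')(19))) = Add(44778, Mul(-1, Rational(6, 11))) = Add(44778, Rational(-6, 11)) = Rational(492552, 11)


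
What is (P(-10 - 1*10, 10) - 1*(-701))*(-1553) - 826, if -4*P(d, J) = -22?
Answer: -2196041/2 ≈ -1.0980e+6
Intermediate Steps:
P(d, J) = 11/2 (P(d, J) = -1/4*(-22) = 11/2)
(P(-10 - 1*10, 10) - 1*(-701))*(-1553) - 826 = (11/2 - 1*(-701))*(-1553) - 826 = (11/2 + 701)*(-1553) - 826 = (1413/2)*(-1553) - 826 = -2194389/2 - 826 = -2196041/2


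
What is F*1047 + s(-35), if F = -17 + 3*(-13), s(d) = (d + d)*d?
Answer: -56182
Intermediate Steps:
s(d) = 2*d² (s(d) = (2*d)*d = 2*d²)
F = -56 (F = -17 - 39 = -56)
F*1047 + s(-35) = -56*1047 + 2*(-35)² = -58632 + 2*1225 = -58632 + 2450 = -56182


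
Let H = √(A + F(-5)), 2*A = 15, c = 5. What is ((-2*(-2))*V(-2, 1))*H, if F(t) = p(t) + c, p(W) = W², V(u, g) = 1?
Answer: 10*√6 ≈ 24.495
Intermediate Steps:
A = 15/2 (A = (½)*15 = 15/2 ≈ 7.5000)
F(t) = 5 + t² (F(t) = t² + 5 = 5 + t²)
H = 5*√6/2 (H = √(15/2 + (5 + (-5)²)) = √(15/2 + (5 + 25)) = √(15/2 + 30) = √(75/2) = 5*√6/2 ≈ 6.1237)
((-2*(-2))*V(-2, 1))*H = (-2*(-2)*1)*(5*√6/2) = (4*1)*(5*√6/2) = 4*(5*√6/2) = 10*√6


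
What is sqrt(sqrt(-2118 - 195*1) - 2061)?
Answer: sqrt(-2061 + 3*I*sqrt(257)) ≈ 0.5297 + 45.401*I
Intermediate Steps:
sqrt(sqrt(-2118 - 195*1) - 2061) = sqrt(sqrt(-2118 - 195) - 2061) = sqrt(sqrt(-2313) - 2061) = sqrt(3*I*sqrt(257) - 2061) = sqrt(-2061 + 3*I*sqrt(257))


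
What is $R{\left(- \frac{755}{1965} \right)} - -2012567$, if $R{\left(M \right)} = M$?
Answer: $\frac{790938680}{393} \approx 2.0126 \cdot 10^{6}$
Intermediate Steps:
$R{\left(- \frac{755}{1965} \right)} - -2012567 = - \frac{755}{1965} - -2012567 = \left(-755\right) \frac{1}{1965} + 2012567 = - \frac{151}{393} + 2012567 = \frac{790938680}{393}$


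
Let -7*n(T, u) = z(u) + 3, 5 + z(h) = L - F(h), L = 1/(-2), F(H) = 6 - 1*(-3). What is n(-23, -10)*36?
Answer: 414/7 ≈ 59.143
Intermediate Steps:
F(H) = 9 (F(H) = 6 + 3 = 9)
L = -½ (L = 1*(-½) = -½ ≈ -0.50000)
z(h) = -29/2 (z(h) = -5 + (-½ - 1*9) = -5 + (-½ - 9) = -5 - 19/2 = -29/2)
n(T, u) = 23/14 (n(T, u) = -(-29/2 + 3)/7 = -⅐*(-23/2) = 23/14)
n(-23, -10)*36 = (23/14)*36 = 414/7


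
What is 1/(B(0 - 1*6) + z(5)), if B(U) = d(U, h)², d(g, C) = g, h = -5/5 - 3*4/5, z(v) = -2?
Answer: 1/34 ≈ 0.029412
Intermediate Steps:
h = -17/5 (h = -5*⅕ - 12*⅕ = -1 - 12/5 = -17/5 ≈ -3.4000)
B(U) = U²
1/(B(0 - 1*6) + z(5)) = 1/((0 - 1*6)² - 2) = 1/((0 - 6)² - 2) = 1/((-6)² - 2) = 1/(36 - 2) = 1/34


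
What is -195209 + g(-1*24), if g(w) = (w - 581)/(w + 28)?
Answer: -781441/4 ≈ -1.9536e+5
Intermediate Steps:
g(w) = (-581 + w)/(28 + w)
-195209 + g(-1*24) = -195209 + (-581 - 1*24)/(28 - 1*24) = -195209 + (-581 - 24)/(28 - 24) = -195209 - 605/4 = -781441/4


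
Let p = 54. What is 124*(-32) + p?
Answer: -3914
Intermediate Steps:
124*(-32) + p = 124*(-32) + 54 = -3968 + 54 = -3914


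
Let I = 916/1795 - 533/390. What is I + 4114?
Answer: 44298557/10770 ≈ 4113.1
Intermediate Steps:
I = -9223/10770 (I = 916*(1/1795) - 533*1/390 = 916/1795 - 41/30 = -9223/10770 ≈ -0.85636)
I + 4114 = -9223/10770 + 4114 = 44298557/10770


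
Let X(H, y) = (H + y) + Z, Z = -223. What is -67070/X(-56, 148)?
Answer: 67070/131 ≈ 511.98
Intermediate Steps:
X(H, y) = -223 + H + y (X(H, y) = (H + y) - 223 = -223 + H + y)
-67070/X(-56, 148) = -67070/(-223 - 56 + 148) = -67070/(-131) = -67070*(-1/131) = 67070/131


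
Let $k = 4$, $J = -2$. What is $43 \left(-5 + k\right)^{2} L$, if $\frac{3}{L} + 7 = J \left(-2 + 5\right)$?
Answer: $- \frac{129}{13} \approx -9.9231$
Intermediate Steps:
$L = - \frac{3}{13}$ ($L = \frac{3}{-7 - 2 \left(-2 + 5\right)} = \frac{3}{-7 - 6} = \frac{3}{-13} = 3 \left(- \frac{1}{13}\right) = - \frac{3}{13} \approx -0.23077$)
$43 \left(-5 + k\right)^{2} L = 43 \left(-5 + 4\right)^{2} \left(- \frac{3}{13}\right) = 43 \left(-1\right)^{2} \left(- \frac{3}{13}\right) = 43 \cdot 1 \left(- \frac{3}{13}\right) = 43 \left(- \frac{3}{13}\right) = - \frac{129}{13}$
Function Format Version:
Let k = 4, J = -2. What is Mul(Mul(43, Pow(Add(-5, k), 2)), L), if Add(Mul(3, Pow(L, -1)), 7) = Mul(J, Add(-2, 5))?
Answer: Rational(-129, 13) ≈ -9.9231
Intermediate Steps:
L = Rational(-3, 13) (L = Mul(3, Pow(Add(-7, Mul(-2, Add(-2, 5))), -1)) = Mul(3, Pow(Add(-7, Mul(-2, 3)), -1)) = Mul(3, Pow(Add(-7, -6), -1)) = Mul(3, Pow(-13, -1)) = Mul(3, Rational(-1, 13)) = Rational(-3, 13) ≈ -0.23077)
Mul(Mul(43, Pow(Add(-5, k), 2)), L) = Mul(Mul(43, Pow(Add(-5, 4), 2)), Rational(-3, 13)) = Mul(Mul(43, Pow(-1, 2)), Rational(-3, 13)) = Mul(Mul(43, 1), Rational(-3, 13)) = Mul(43, Rational(-3, 13)) = Rational(-129, 13)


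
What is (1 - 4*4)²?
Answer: 225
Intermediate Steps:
(1 - 4*4)² = (1 - 16)² = (-15)² = 225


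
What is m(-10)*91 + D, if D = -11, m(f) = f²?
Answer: 9089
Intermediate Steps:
m(-10)*91 + D = (-10)²*91 - 11 = 100*91 - 11 = 9100 - 11 = 9089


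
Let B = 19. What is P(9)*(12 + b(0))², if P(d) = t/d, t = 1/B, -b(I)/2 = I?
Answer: 16/19 ≈ 0.84210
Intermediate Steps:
b(I) = -2*I
t = 1/19 ≈ 0.052632
P(d) = 1/(19*d)
P(9)*(12 + b(0))² = ((1/19)/9)*(12 - 2*0)² = ((1/19)*(⅑))*(12 + 0)² = (1/171)*12² = (1/171)*144 = 16/19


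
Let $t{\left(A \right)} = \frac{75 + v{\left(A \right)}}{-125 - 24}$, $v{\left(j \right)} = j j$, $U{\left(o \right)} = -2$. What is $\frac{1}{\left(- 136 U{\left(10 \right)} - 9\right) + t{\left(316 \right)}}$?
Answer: $- \frac{149}{60744} \approx -0.0024529$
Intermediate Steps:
$v{\left(j \right)} = j^{2}$
$t{\left(A \right)} = - \frac{75}{149} - \frac{A^{2}}{149}$ ($t{\left(A \right)} = \frac{75 + A^{2}}{-125 - 24} = \frac{75 + A^{2}}{-149} = \left(75 + A^{2}\right) \left(- \frac{1}{149}\right) = - \frac{75}{149} - \frac{A^{2}}{149}$)
$\frac{1}{\left(- 136 U{\left(10 \right)} - 9\right) + t{\left(316 \right)}} = \frac{1}{\left(\left(-136\right) \left(-2\right) - 9\right) - \left(\frac{75}{149} + \frac{316^{2}}{149}\right)} = \frac{1}{\left(272 - 9\right) - \frac{99931}{149}} = \frac{1}{263 - \frac{99931}{149}} = \frac{1}{- \frac{60744}{149}} = - \frac{149}{60744}$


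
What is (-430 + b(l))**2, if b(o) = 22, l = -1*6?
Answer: 166464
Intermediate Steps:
l = -6
(-430 + b(l))**2 = (-430 + 22)**2 = (-408)**2 = 166464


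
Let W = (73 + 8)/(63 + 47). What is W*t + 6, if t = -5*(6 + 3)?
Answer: -597/22 ≈ -27.136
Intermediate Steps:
W = 81/110 ≈ 0.73636
t = -45 (t = -5*9 = -45)
W*t + 6 = (81/110)*(-45) + 6 = -729/22 + 6 = -597/22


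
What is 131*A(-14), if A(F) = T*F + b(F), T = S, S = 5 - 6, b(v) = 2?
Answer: 2096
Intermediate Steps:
S = -1
T = -1
A(F) = 2 - F (A(F) = -F + 2 = 2 - F)
131*A(-14) = 131*(2 - 1*(-14)) = 131*(2 + 14) = 131*16 = 2096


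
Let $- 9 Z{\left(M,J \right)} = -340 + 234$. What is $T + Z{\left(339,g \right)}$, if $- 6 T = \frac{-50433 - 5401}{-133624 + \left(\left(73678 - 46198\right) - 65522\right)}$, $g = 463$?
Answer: $\frac{6037615}{514998} \approx 11.724$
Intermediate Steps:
$Z{\left(M,J \right)} = \frac{106}{9}$ ($Z{\left(M,J \right)} = - \frac{-340 + 234}{9} = \left(- \frac{1}{9}\right) \left(-106\right) = \frac{106}{9}$)
$T = - \frac{27917}{514998}$ ($T = - \frac{\left(-50433 - 5401\right) \frac{1}{-133624 + \left(\left(73678 - 46198\right) - 65522\right)}}{6} = - \frac{\left(-55834\right) \frac{1}{-133624 + \left(27480 - 65522\right)}}{6} = - \frac{\left(-55834\right) \frac{1}{-133624 - 38042}}{6} = - \frac{\left(-55834\right) \frac{1}{-171666}}{6} = - \frac{\left(-55834\right) \left(- \frac{1}{171666}\right)}{6} = \left(- \frac{1}{6}\right) \frac{27917}{85833} = - \frac{27917}{514998} \approx -0.054208$)
$T + Z{\left(339,g \right)} = - \frac{27917}{514998} + \frac{106}{9} = \frac{6037615}{514998}$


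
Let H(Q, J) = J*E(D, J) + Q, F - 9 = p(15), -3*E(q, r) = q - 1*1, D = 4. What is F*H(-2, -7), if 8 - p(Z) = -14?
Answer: 155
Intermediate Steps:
E(q, r) = 1/3 - q/3 (E(q, r) = -(q - 1*1)/3 = -(q - 1)/3 = -(-1 + q)/3 = 1/3 - q/3)
p(Z) = 22 (p(Z) = 8 - 1*(-14) = 8 + 14 = 22)
F = 31 (F = 9 + 22 = 31)
H(Q, J) = Q - J (H(Q, J) = J*(1/3 - 1/3*4) + Q = J*(1/3 - 4/3) + Q = J*(-1) + Q = -J + Q = Q - J)
F*H(-2, -7) = 31*(-2 - 1*(-7)) = 31*(-2 + 7) = 31*5 = 155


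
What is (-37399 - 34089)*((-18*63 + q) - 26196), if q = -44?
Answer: 1956912512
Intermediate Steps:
(-37399 - 34089)*((-18*63 + q) - 26196) = (-37399 - 34089)*((-18*63 - 44) - 26196) = -71488*((-1134 - 44) - 26196) = -71488*(-1178 - 26196) = -71488*(-27374) = 1956912512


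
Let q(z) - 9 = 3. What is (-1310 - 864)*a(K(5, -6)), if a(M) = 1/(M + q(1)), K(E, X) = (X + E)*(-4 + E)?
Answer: -2174/11 ≈ -197.64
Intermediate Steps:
K(E, X) = (-4 + E)*(E + X) (K(E, X) = (E + X)*(-4 + E) = (-4 + E)*(E + X))
q(z) = 12 (q(z) = 9 + 3 = 12)
a(M) = 1/(12 + M) (a(M) = 1/(M + 12) = 1/(12 + M))
(-1310 - 864)*a(K(5, -6)) = (-1310 - 864)/(12 + (5² - 4*5 - 4*(-6) + 5*(-6))) = -2174/(12 + (25 - 20 + 24 - 30)) = -2174/(12 - 1) = -2174/11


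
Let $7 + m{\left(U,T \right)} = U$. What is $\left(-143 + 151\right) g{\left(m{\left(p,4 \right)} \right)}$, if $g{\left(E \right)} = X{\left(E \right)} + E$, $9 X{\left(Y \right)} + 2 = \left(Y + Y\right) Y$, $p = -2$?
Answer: $\frac{632}{9} \approx 70.222$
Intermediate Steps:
$m{\left(U,T \right)} = -7 + U$
$X{\left(Y \right)} = - \frac{2}{9} + \frac{2 Y^{2}}{9}$ ($X{\left(Y \right)} = - \frac{2}{9} + \frac{\left(Y + Y\right) Y}{9} = - \frac{2}{9} + \frac{2 Y Y}{9} = - \frac{2}{9} + \frac{2 Y^{2}}{9}$)
$g{\left(E \right)} = - \frac{2}{9} + E + \frac{2 E^{2}}{9}$ ($g{\left(E \right)} = \left(- \frac{2}{9} + \frac{2 E^{2}}{9}\right) + E = - \frac{2}{9} + E + \frac{2 E^{2}}{9}$)
$\left(-143 + 151\right) g{\left(m{\left(p,4 \right)} \right)} = \left(-143 + 151\right) \left(- \frac{2}{9} - 9 + \frac{2 \left(-7 - 2\right)^{2}}{9}\right) = 8 \left(- \frac{2}{9} - 9 + \frac{2 \left(-9\right)^{2}}{9}\right) = 8 \left(- \frac{2}{9} - 9 + \frac{2}{9} \cdot 81\right) = 8 \left(- \frac{2}{9} - 9 + 18\right) = 8 \cdot \frac{79}{9} = \frac{632}{9}$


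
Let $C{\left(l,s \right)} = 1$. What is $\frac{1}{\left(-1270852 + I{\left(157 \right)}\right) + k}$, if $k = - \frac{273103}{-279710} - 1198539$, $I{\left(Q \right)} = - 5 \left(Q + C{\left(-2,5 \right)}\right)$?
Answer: $- \frac{279710}{690934054407} \approx -4.0483 \cdot 10^{-7}$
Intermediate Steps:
$I{\left(Q \right)} = -5 - 5 Q$ ($I{\left(Q \right)} = - 5 \left(Q + 1\right) = - 5 \left(1 + Q\right) = -5 - 5 Q$)
$k = - \frac{335243070587}{279710}$ ($k = \left(-273103\right) \left(- \frac{1}{279710}\right) - 1198539 = \frac{273103}{279710} - 1198539 = - \frac{335243070587}{279710} \approx -1.1985 \cdot 10^{6}$)
$\frac{1}{\left(-1270852 + I{\left(157 \right)}\right) + k} = \frac{1}{\left(-1270852 - 790\right) - \frac{335243070587}{279710}} = \frac{1}{-1271642 - \frac{335243070587}{279710}} = \frac{1}{- \frac{690934054407}{279710}} = - \frac{279710}{690934054407}$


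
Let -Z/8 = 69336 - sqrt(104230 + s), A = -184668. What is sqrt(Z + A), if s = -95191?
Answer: 2*sqrt(-184839 + 2*sqrt(9039)) ≈ 859.42*I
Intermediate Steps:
Z = -554688 + 8*sqrt(9039) (Z = -8*(69336 - sqrt(104230 - 95191)) = -8*(69336 - sqrt(9039)) = -554688 + 8*sqrt(9039) ≈ -5.5393e+5)
sqrt(Z + A) = sqrt((-554688 + 8*sqrt(9039)) - 184668) = sqrt(-739356 + 8*sqrt(9039))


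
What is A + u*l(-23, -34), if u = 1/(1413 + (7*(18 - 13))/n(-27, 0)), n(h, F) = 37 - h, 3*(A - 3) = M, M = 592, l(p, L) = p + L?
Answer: 54359723/271401 ≈ 200.29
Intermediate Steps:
l(p, L) = L + p
A = 601/3 (A = 3 + (1/3)*592 = 3 + 592/3 = 601/3 ≈ 200.33)
u = 64/90467 (u = 1/(1413 + (7*(18 - 13))/(37 - 1*(-27))) = 1/(1413 + (7*5)/(37 + 27)) = 1/(1413 + 35/64) = 1/(90467/64) = 64/90467 ≈ 0.00070744)
A + u*l(-23, -34) = 601/3 + 64*(-34 - 23)/90467 = 601/3 + (64/90467)*(-57) = 601/3 - 3648/90467 = 54359723/271401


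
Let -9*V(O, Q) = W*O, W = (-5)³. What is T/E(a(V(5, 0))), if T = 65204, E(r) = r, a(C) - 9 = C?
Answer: 293418/353 ≈ 831.21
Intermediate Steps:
W = -125
V(O, Q) = 125*O/9 (V(O, Q) = -(-125)*O/9 = 125*O/9)
a(C) = 9 + C
T/E(a(V(5, 0))) = 65204/(9 + (125/9)*5) = 65204/(9 + 625/9) = 65204/(706/9) = 65204*(9/706) = 293418/353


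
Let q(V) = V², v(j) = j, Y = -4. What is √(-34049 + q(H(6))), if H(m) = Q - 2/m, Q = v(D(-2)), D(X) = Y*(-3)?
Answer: 8*I*√4769/3 ≈ 184.15*I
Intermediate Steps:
D(X) = 12 (D(X) = -4*(-3) = 12)
Q = 12
H(m) = 12 - 2/m
√(-34049 + q(H(6))) = √(-34049 + (12 - 2/6)²) = √(-34049 + (12 - 2*⅙)²) = √(-34049 + (12 - ⅓)²) = √(-34049 + (35/3)²) = √(-34049 + 1225/9) = √(-305216/9) = 8*I*√4769/3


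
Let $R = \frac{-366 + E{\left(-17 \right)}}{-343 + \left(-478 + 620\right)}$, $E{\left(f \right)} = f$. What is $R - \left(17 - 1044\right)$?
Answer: $\frac{206810}{201} \approx 1028.9$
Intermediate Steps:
$R = \frac{383}{201}$ ($R = \frac{-366 - 17}{-343 + \left(-478 + 620\right)} = - \frac{383}{-343 + 142} = - \frac{383}{-201} = \left(-383\right) \left(- \frac{1}{201}\right) = \frac{383}{201} \approx 1.9055$)
$R - \left(17 - 1044\right) = \frac{383}{201} - \left(17 - 1044\right) = \frac{383}{201} - -1027 = \frac{383}{201} + 1027 = \frac{206810}{201}$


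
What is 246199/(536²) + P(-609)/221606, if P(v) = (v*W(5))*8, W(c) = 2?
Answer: 3697125955/4547608384 ≈ 0.81298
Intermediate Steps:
P(v) = 16*v (P(v) = (v*2)*8 = (2*v)*8 = 16*v)
246199/(536²) + P(-609)/221606 = 246199/(536²) + (16*(-609))/221606 = 246199/287296 - 9744*1/221606 = 246199*(1/287296) - 696/15829 = 246199/287296 - 696/15829 = 3697125955/4547608384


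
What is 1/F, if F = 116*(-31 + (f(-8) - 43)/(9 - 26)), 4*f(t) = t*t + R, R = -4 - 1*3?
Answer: -17/57797 ≈ -0.00029413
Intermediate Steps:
R = -7 (R = -4 - 3 = -7)
f(t) = -7/4 + t²/4 (f(t) = (t*t - 7)/4 = (t² - 7)/4 = (-7 + t²)/4 = -7/4 + t²/4)
F = -57797/17 (F = 116*(-31 + ((-7/4 + (¼)*(-8)²) - 43)/(9 - 26)) = 116*(-31 + ((-7/4 + (¼)*64) - 43)/(-17)) = 116*(-31 + ((-7/4 + 16) - 43)*(-1/17)) = 116*(-31 + (57/4 - 43)*(-1/17)) = 116*(-31 - 115/4*(-1/17)) = 116*(-31 + 115/68) = 116*(-1993/68) = -57797/17 ≈ -3399.8)
1/F = 1/(-57797/17) = -17/57797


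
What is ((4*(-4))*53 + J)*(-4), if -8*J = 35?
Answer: 6819/2 ≈ 3409.5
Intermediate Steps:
J = -35/8 (J = -1/8*35 = -35/8 ≈ -4.3750)
((4*(-4))*53 + J)*(-4) = ((4*(-4))*53 - 35/8)*(-4) = (-16*53 - 35/8)*(-4) = (-848 - 35/8)*(-4) = -6819/8*(-4) = 6819/2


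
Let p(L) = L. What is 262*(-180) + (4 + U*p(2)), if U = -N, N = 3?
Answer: -47162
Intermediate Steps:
U = -3 (U = -1*3 = -3)
262*(-180) + (4 + U*p(2)) = 262*(-180) + (4 - 3*2) = -47160 + (4 - 6) = -47160 - 2 = -47162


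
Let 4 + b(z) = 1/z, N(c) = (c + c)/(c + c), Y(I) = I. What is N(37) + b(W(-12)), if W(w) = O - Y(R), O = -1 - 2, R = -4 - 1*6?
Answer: -20/7 ≈ -2.8571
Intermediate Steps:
R = -10 (R = -4 - 6 = -10)
O = -3
W(w) = 7 (W(w) = -3 - 1*(-10) = -3 + 10 = 7)
N(c) = 1 (N(c) = (2*c)/((2*c)) = (2*c)*(1/(2*c)) = 1)
b(z) = -4 + 1/z
N(37) + b(W(-12)) = 1 + (-4 + 1/7) = 1 + (-4 + ⅐) = 1 - 27/7 = -20/7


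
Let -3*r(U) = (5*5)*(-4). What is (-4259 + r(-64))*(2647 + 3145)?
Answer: -73425184/3 ≈ -2.4475e+7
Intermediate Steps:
r(U) = 100/3 (r(U) = -5*5*(-4)/3 = -25*(-4)/3 = -⅓*(-100) = 100/3)
(-4259 + r(-64))*(2647 + 3145) = (-4259 + 100/3)*(2647 + 3145) = -12677/3*5792 = -73425184/3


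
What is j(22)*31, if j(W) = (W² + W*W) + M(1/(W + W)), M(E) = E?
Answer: 1320383/44 ≈ 30009.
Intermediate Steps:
j(W) = 1/(2*W) + 2*W² (j(W) = (W² + W*W) + 1/(W + W) = (W² + W²) + 1/(2*W) = 2*W² + 1/(2*W) = 1/(2*W) + 2*W²)
j(22)*31 = ((½)*(1 + 4*22³)/22)*31 = ((½)*(1/22)*(1 + 4*10648))*31 = ((½)*(1/22)*(1 + 42592))*31 = ((½)*(1/22)*42593)*31 = (42593/44)*31 = 1320383/44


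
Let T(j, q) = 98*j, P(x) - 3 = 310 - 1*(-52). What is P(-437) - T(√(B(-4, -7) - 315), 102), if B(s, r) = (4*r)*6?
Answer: 365 - 98*I*√483 ≈ 365.0 - 2153.8*I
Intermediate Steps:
B(s, r) = 24*r
P(x) = 365 (P(x) = 3 + (310 - 1*(-52)) = 3 + (310 + 52) = 3 + 362 = 365)
P(-437) - T(√(B(-4, -7) - 315), 102) = 365 - 98*√(24*(-7) - 315) = 365 - 98*√(-168 - 315) = 365 - 98*√(-483) = 365 - 98*I*√483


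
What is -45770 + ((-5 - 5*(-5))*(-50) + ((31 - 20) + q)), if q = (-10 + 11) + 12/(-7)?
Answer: -327318/7 ≈ -46760.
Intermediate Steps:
q = -5/7 (q = 1 + 12*(-⅐) = 1 - 12/7 = -5/7 ≈ -0.71429)
-45770 + ((-5 - 5*(-5))*(-50) + ((31 - 20) + q)) = -45770 + ((-5 - 5*(-5))*(-50) + ((31 - 20) - 5/7)) = -45770 + ((-5 + 25)*(-50) + (11 - 5/7)) = -45770 + (20*(-50) + 72/7) = -45770 + (-1000 + 72/7) = -45770 - 6928/7 = -327318/7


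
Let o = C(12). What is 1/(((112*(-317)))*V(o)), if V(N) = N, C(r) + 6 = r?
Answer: -1/213024 ≈ -4.6943e-6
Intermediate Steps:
C(r) = -6 + r
o = 6 (o = -6 + 12 = 6)
1/(((112*(-317)))*V(o)) = 1/((112*(-317))*6) = (⅙)/(-35504) = -1/35504*⅙ = -1/213024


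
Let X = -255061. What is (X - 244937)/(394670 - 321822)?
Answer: -249999/36424 ≈ -6.8636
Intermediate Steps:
(X - 244937)/(394670 - 321822) = (-255061 - 244937)/(394670 - 321822) = -499998/72848 = -499998*1/72848 = -249999/36424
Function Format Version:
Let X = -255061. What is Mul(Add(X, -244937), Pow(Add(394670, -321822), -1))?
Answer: Rational(-249999, 36424) ≈ -6.8636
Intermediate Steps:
Mul(Add(X, -244937), Pow(Add(394670, -321822), -1)) = Mul(Add(-255061, -244937), Pow(Add(394670, -321822), -1)) = Mul(-499998, Pow(72848, -1)) = Mul(-499998, Rational(1, 72848)) = Rational(-249999, 36424)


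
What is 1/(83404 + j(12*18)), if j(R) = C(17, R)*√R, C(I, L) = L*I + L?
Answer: 20851/922763428 - 1458*√6/230690857 ≈ 7.1151e-6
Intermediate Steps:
C(I, L) = L + I*L (C(I, L) = I*L + L = L + I*L)
j(R) = 18*R^(3/2) (j(R) = (R*(1 + 17))*√R = (R*18)*√R = (18*R)*√R = 18*R^(3/2))
1/(83404 + j(12*18)) = 1/(83404 + 18*(12*18)^(3/2)) = 1/(83404 + 18*216^(3/2)) = 1/(83404 + 18*(1296*√6)) = 1/(83404 + 23328*√6)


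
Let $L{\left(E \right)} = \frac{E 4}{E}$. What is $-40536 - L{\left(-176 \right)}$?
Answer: $-40540$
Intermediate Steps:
$L{\left(E \right)} = 4$ ($L{\left(E \right)} = \frac{4 E}{E} = 4$)
$-40536 - L{\left(-176 \right)} = -40536 - 4 = -40540$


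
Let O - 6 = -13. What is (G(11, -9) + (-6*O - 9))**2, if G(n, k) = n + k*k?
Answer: 15625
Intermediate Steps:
O = -7 (O = 6 - 13 = -7)
G(n, k) = n + k**2
(G(11, -9) + (-6*O - 9))**2 = ((11 + (-9)**2) + (-6*(-7) - 9))**2 = ((11 + 81) + (42 - 9))**2 = (92 + 33)**2 = 125**2 = 15625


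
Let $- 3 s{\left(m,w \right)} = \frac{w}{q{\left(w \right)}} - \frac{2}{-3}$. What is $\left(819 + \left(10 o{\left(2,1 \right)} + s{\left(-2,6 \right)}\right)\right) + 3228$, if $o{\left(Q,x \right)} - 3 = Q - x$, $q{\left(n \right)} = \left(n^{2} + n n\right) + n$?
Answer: $\frac{478150}{117} \approx 4086.8$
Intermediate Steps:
$q{\left(n \right)} = n + 2 n^{2}$ ($q{\left(n \right)} = \left(n^{2} + n^{2}\right) + n = 2 n^{2} + n = n + 2 n^{2}$)
$o{\left(Q,x \right)} = 3 + Q - x$ ($o{\left(Q,x \right)} = 3 + \left(Q - x\right) = 3 + Q - x$)
$s{\left(m,w \right)} = - \frac{2}{9} - \frac{1}{3 \left(1 + 2 w\right)}$ ($s{\left(m,w \right)} = - \frac{\frac{w}{w \left(1 + 2 w\right)} - \frac{2}{-3}}{3} = - \frac{w \frac{1}{w \left(1 + 2 w\right)} - - \frac{2}{3}}{3} = - \frac{\frac{1}{1 + 2 w} + \frac{2}{3}}{3} = - \frac{\frac{2}{3} + \frac{1}{1 + 2 w}}{3} = - \frac{2}{9} - \frac{1}{3 \left(1 + 2 w\right)}$)
$\left(819 + \left(10 o{\left(2,1 \right)} + s{\left(-2,6 \right)}\right)\right) + 3228 = \left(819 + \left(10 \left(3 + 2 - 1\right) + \frac{-5 - 24}{9 \left(1 + 2 \cdot 6\right)}\right)\right) + 3228 = \left(819 + \left(10 \left(3 + 2 - 1\right) + \frac{-5 - 24}{9 \left(1 + 12\right)}\right)\right) + 3228 = \left(819 + \left(10 \cdot 4 + \frac{1}{9} \cdot \frac{1}{13} \left(-29\right)\right)\right) + 3228 = \left(819 + \left(40 + \frac{1}{9} \cdot \frac{1}{13} \left(-29\right)\right)\right) + 3228 = \left(819 + \left(40 - \frac{29}{117}\right)\right) + 3228 = \left(819 + \frac{4651}{117}\right) + 3228 = \frac{100474}{117} + 3228 = \frac{478150}{117}$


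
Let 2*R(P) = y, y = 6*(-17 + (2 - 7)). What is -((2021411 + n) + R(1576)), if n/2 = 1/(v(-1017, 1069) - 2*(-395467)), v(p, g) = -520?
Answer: -798849693416/395207 ≈ -2.0213e+6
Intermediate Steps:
n = 1/395207 (n = 2/(-520 - 2*(-395467)) = 2/(-520 + 790934) = 2/790414 = 2*(1/790414) = 1/395207 ≈ 2.5303e-6)
y = -132 (y = 6*(-17 - 5) = 6*(-22) = -132)
R(P) = -66 (R(P) = (½)*(-132) = -66)
-((2021411 + n) + R(1576)) = -((2021411 + 1/395207) - 66) = -(798875777078/395207 - 66) = -1*798849693416/395207 = -798849693416/395207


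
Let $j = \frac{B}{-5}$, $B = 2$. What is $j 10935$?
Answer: $-4374$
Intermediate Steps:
$j = - \frac{2}{5}$ ($j = \frac{2}{-5} = 2 \left(- \frac{1}{5}\right) = - \frac{2}{5} \approx -0.4$)
$j 10935 = \left(- \frac{2}{5}\right) 10935 = -4374$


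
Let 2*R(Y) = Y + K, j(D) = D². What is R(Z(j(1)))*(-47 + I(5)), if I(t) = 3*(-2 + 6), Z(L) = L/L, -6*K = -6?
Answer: -35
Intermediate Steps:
K = 1 (K = -⅙*(-6) = 1)
Z(L) = 1
I(t) = 12 (I(t) = 3*4 = 12)
R(Y) = ½ + Y/2 (R(Y) = (Y + 1)/2 = (1 + Y)/2 = ½ + Y/2)
R(Z(j(1)))*(-47 + I(5)) = (½ + (½)*1)*(-47 + 12) = (½ + ½)*(-35) = 1*(-35) = -35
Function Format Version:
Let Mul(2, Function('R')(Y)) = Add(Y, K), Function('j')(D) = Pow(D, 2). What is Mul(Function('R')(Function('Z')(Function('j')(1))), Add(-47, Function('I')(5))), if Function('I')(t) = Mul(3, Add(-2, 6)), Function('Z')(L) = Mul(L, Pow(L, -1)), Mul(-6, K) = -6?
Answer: -35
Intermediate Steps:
K = 1 (K = Mul(Rational(-1, 6), -6) = 1)
Function('Z')(L) = 1
Function('I')(t) = 12 (Function('I')(t) = Mul(3, 4) = 12)
Function('R')(Y) = Add(Rational(1, 2), Mul(Rational(1, 2), Y)) (Function('R')(Y) = Mul(Rational(1, 2), Add(Y, 1)) = Mul(Rational(1, 2), Add(1, Y)) = Add(Rational(1, 2), Mul(Rational(1, 2), Y)))
Mul(Function('R')(Function('Z')(Function('j')(1))), Add(-47, Function('I')(5))) = Mul(Add(Rational(1, 2), Mul(Rational(1, 2), 1)), Add(-47, 12)) = Mul(Add(Rational(1, 2), Rational(1, 2)), -35) = Mul(1, -35) = -35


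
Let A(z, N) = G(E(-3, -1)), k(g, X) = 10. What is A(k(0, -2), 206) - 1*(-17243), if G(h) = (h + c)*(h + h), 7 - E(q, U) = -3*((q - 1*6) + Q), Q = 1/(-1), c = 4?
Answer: 18117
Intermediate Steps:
Q = -1
E(q, U) = -14 + 3*q (E(q, U) = 7 - (-3)*((q - 1*6) - 1) = 7 - (-3)*((q - 6) - 1) = 7 - (-3)*((-6 + q) - 1) = 7 - (-3)*(-7 + q) = 7 - (21 - 3*q) = 7 + (-21 + 3*q) = -14 + 3*q)
G(h) = 2*h*(4 + h) (G(h) = (h + 4)*(h + h) = (4 + h)*(2*h) = 2*h*(4 + h))
A(z, N) = 874 (A(z, N) = 2*(-14 + 3*(-3))*(4 + (-14 + 3*(-3))) = 2*(-14 - 9)*(4 + (-14 - 9)) = 2*(-23)*(4 - 23) = 2*(-23)*(-19) = 874)
A(k(0, -2), 206) - 1*(-17243) = 874 - 1*(-17243) = 874 + 17243 = 18117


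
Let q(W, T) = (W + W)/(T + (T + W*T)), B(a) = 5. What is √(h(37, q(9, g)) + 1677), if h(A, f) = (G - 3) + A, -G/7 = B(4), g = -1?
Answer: 2*√419 ≈ 40.939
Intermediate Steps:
G = -35 (G = -7*5 = -35)
q(W, T) = 2*W/(2*T + T*W) (q(W, T) = (2*W)/(T + (T + T*W)) = (2*W)/(2*T + T*W) = 2*W/(2*T + T*W))
h(A, f) = -38 + A (h(A, f) = (-35 - 3) + A = -38 + A)
√(h(37, q(9, g)) + 1677) = √((-38 + 37) + 1677) = √(-1 + 1677) = √1676 = 2*√419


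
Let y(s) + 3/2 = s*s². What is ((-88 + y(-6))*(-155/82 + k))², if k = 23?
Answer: 1118604484881/26896 ≈ 4.1590e+7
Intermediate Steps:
y(s) = -3/2 + s³ (y(s) = -3/2 + s*s² = -3/2 + s³)
((-88 + y(-6))*(-155/82 + k))² = ((-88 + (-3/2 + (-6)³))*(-155/82 + 23))² = ((-88 + (-3/2 - 216))*(-155*1/82 + 23))² = ((-88 - 435/2)*(-155/82 + 23))² = (-611/2*1731/82)² = (-1057641/164)² = 1118604484881/26896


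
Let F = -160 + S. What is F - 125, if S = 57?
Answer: -228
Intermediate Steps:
F = -103 (F = -160 + 57 = -103)
F - 125 = -103 - 125 = -228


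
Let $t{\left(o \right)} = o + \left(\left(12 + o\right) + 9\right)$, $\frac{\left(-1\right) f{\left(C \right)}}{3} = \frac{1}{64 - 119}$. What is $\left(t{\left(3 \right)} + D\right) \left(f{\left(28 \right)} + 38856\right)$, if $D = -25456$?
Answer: $- \frac{54343883607}{55} \approx -9.8807 \cdot 10^{8}$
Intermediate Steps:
$f{\left(C \right)} = \frac{3}{55}$ ($f{\left(C \right)} = - \frac{3}{64 - 119} = - \frac{3}{-55} = \left(-3\right) \left(- \frac{1}{55}\right) = \frac{3}{55}$)
$t{\left(o \right)} = 21 + 2 o$ ($t{\left(o \right)} = o + \left(21 + o\right) = 21 + 2 o$)
$\left(t{\left(3 \right)} + D\right) \left(f{\left(28 \right)} + 38856\right) = \left(\left(21 + 2 \cdot 3\right) - 25456\right) \left(\frac{3}{55} + 38856\right) = \left(\left(21 + 6\right) - 25456\right) \frac{2137083}{55} = \left(27 - 25456\right) \frac{2137083}{55} = \left(-25429\right) \frac{2137083}{55} = - \frac{54343883607}{55}$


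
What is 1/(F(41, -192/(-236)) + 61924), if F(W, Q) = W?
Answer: 1/61965 ≈ 1.6138e-5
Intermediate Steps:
1/(F(41, -192/(-236)) + 61924) = 1/(41 + 61924) = 1/61965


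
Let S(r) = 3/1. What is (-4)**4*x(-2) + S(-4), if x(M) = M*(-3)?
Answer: 1539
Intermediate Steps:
S(r) = 3 (S(r) = 3*1 = 3)
x(M) = -3*M
(-4)**4*x(-2) + S(-4) = (-4)**4*(-3*(-2)) + 3 = 256*6 + 3 = 1536 + 3 = 1539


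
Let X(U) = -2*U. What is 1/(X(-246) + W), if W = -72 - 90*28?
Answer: -1/2100 ≈ -0.00047619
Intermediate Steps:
W = -2592 (W = -72 - 2520 = -2592)
1/(X(-246) + W) = 1/(-2*(-246) - 2592) = 1/(492 - 2592) = 1/(-2100) = -1/2100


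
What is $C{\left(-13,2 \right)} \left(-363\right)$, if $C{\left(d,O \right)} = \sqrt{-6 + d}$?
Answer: $- 363 i \sqrt{19} \approx - 1582.3 i$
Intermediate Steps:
$C{\left(-13,2 \right)} \left(-363\right) = \sqrt{-6 - 13} \left(-363\right) = \sqrt{-19} \left(-363\right) = i \sqrt{19} \left(-363\right) = - 363 i \sqrt{19}$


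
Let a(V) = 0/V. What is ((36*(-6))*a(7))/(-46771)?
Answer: 0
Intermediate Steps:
a(V) = 0
((36*(-6))*a(7))/(-46771) = ((36*(-6))*0)/(-46771) = -216*0*(-1/46771) = 0*(-1/46771) = 0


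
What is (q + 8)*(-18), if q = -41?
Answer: 594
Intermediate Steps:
(q + 8)*(-18) = (-41 + 8)*(-18) = -33*(-18) = 594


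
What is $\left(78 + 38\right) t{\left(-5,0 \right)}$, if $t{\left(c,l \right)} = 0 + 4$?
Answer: $464$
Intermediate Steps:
$t{\left(c,l \right)} = 4$
$\left(78 + 38\right) t{\left(-5,0 \right)} = \left(78 + 38\right) 4 = 116 \cdot 4 = 464$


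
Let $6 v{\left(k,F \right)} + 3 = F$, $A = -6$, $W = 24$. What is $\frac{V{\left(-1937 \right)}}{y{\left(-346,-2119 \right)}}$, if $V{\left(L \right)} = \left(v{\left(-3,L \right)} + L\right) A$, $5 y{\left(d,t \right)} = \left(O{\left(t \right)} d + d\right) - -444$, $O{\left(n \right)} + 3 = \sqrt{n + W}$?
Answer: $\frac{19258040}{63023879} + \frac{5865565 i \sqrt{2095}}{63023879} \approx 0.30557 + 4.2599 i$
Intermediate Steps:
$v{\left(k,F \right)} = - \frac{1}{2} + \frac{F}{6}$
$O{\left(n \right)} = -3 + \sqrt{24 + n}$ ($O{\left(n \right)} = -3 + \sqrt{n + 24} = -3 + \sqrt{24 + n}$)
$y{\left(d,t \right)} = \frac{444}{5} + \frac{d}{5} + \frac{d \left(-3 + \sqrt{24 + t}\right)}{5}$ ($y{\left(d,t \right)} = \frac{\left(\left(-3 + \sqrt{24 + t}\right) d + d\right) - -444}{5} = \frac{\left(d \left(-3 + \sqrt{24 + t}\right) + d\right) + 444}{5} = \frac{\left(d + d \left(-3 + \sqrt{24 + t}\right)\right) + 444}{5} = \frac{444 + d + d \left(-3 + \sqrt{24 + t}\right)}{5} = \frac{444}{5} + \frac{d}{5} + \frac{d \left(-3 + \sqrt{24 + t}\right)}{5}$)
$V{\left(L \right)} = 3 - 7 L$ ($V{\left(L \right)} = \left(\left(- \frac{1}{2} + \frac{L}{6}\right) + L\right) \left(-6\right) = \left(- \frac{1}{2} + \frac{7 L}{6}\right) \left(-6\right) = 3 - 7 L$)
$\frac{V{\left(-1937 \right)}}{y{\left(-346,-2119 \right)}} = \frac{3 - -13559}{\frac{444}{5} + \frac{1}{5} \left(-346\right) + \frac{1}{5} \left(-346\right) \left(-3 + \sqrt{24 - 2119}\right)} = \frac{3 + 13559}{\frac{444}{5} - \frac{346}{5} + \frac{1}{5} \left(-346\right) \left(-3 + \sqrt{-2095}\right)} = \frac{13562}{\frac{444}{5} - \frac{346}{5} + \frac{1}{5} \left(-346\right) \left(-3 + i \sqrt{2095}\right)} = \frac{13562}{\frac{444}{5} - \frac{346}{5} + \left(\frac{1038}{5} - \frac{346 i \sqrt{2095}}{5}\right)} = \frac{13562}{\frac{1136}{5} - \frac{346 i \sqrt{2095}}{5}}$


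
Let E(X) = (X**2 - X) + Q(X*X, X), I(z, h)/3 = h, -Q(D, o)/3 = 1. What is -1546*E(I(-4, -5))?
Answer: -366402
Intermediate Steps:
Q(D, o) = -3 (Q(D, o) = -3*1 = -3)
I(z, h) = 3*h
E(X) = -3 + X**2 - X (E(X) = (X**2 - X) - 3 = -3 + X**2 - X)
-1546*E(I(-4, -5)) = -1546*(-3 + (3*(-5))**2 - 3*(-5)) = -1546*(-3 + (-15)**2 - 1*(-15)) = -1546*(-3 + 225 + 15) = -1546*237 = -366402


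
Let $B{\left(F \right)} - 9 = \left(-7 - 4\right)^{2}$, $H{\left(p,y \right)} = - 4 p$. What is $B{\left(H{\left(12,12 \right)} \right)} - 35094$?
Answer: $-34964$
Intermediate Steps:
$B{\left(F \right)} = 130$ ($B{\left(F \right)} = 9 + \left(-7 - 4\right)^{2} = 9 + \left(-11\right)^{2} = 9 + 121 = 130$)
$B{\left(H{\left(12,12 \right)} \right)} - 35094 = 130 - 35094 = -34964$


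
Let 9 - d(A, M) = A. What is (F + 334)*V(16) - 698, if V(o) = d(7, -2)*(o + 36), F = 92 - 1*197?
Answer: 23118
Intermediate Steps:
F = -105 (F = 92 - 197 = -105)
d(A, M) = 9 - A
V(o) = 72 + 2*o (V(o) = (9 - 1*7)*(o + 36) = (9 - 7)*(36 + o) = 2*(36 + o) = 72 + 2*o)
(F + 334)*V(16) - 698 = (-105 + 334)*(72 + 2*16) - 698 = 229*(72 + 32) - 698 = 229*104 - 698 = 23816 - 698 = 23118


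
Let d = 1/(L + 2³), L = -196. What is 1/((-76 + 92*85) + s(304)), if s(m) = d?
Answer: 188/1455871 ≈ 0.00012913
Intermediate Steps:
d = -1/188 (d = 1/(-196 + 2³) = 1/(-196 + 8) = 1/(-188) = -1/188 ≈ -0.0053191)
s(m) = -1/188
1/((-76 + 92*85) + s(304)) = 1/((-76 + 92*85) - 1/188) = 1/((-76 + 7820) - 1/188) = 1/(7744 - 1/188) = 1/(1455871/188) = 188/1455871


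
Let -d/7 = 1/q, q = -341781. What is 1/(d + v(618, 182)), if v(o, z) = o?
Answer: 341781/211220665 ≈ 0.0016181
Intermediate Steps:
d = 7/341781 (d = -7/(-341781) = -7*(-1/341781) = 7/341781 ≈ 2.0481e-5)
1/(d + v(618, 182)) = 1/(7/341781 + 618) = 1/(211220665/341781) = 341781/211220665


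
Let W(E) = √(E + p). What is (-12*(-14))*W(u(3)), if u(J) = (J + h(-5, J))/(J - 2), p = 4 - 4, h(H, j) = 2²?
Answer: 168*√7 ≈ 444.49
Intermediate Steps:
h(H, j) = 4
p = 0
u(J) = (4 + J)/(-2 + J) (u(J) = (J + 4)/(J - 2) = (4 + J)/(-2 + J))
W(E) = √E (W(E) = √(E + 0) = √E)
(-12*(-14))*W(u(3)) = (-12*(-14))*√((4 + 3)/(-2 + 3)) = 168*√(7/1) = 168*√(1*7) = 168*√7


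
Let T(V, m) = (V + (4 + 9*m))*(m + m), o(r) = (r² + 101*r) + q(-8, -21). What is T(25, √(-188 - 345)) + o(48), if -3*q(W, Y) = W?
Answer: -7318/3 + 58*I*√533 ≈ -2439.3 + 1339.0*I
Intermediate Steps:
q(W, Y) = -W/3
o(r) = 8/3 + r² + 101*r (o(r) = (r² + 101*r) - ⅓*(-8) = (r² + 101*r) + 8/3 = 8/3 + r² + 101*r)
T(V, m) = 2*m*(4 + V + 9*m) (T(V, m) = (4 + V + 9*m)*(2*m) = 2*m*(4 + V + 9*m))
T(25, √(-188 - 345)) + o(48) = 2*√(-188 - 345)*(4 + 25 + 9*√(-188 - 345)) + (8/3 + 48² + 101*48) = 2*√(-533)*(4 + 25 + 9*√(-533)) + (8/3 + 2304 + 4848) = 2*(I*√533)*(4 + 25 + 9*(I*√533)) + 21464/3 = 2*(I*√533)*(4 + 25 + 9*I*√533) + 21464/3 = 2*(I*√533)*(29 + 9*I*√533) + 21464/3 = 2*I*√533*(29 + 9*I*√533) + 21464/3 = 21464/3 + 2*I*√533*(29 + 9*I*√533)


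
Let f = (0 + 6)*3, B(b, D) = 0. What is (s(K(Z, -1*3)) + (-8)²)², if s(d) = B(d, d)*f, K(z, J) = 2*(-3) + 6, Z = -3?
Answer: 4096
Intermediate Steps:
f = 18 (f = 6*3 = 18)
K(z, J) = 0 (K(z, J) = -6 + 6 = 0)
s(d) = 0 (s(d) = 0*18 = 0)
(s(K(Z, -1*3)) + (-8)²)² = (0 + (-8)²)² = (0 + 64)² = 64² = 4096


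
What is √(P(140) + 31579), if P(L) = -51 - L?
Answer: 2*√7847 ≈ 177.17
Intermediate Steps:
√(P(140) + 31579) = √((-51 - 1*140) + 31579) = √((-51 - 140) + 31579) = √(-191 + 31579) = √31388 = 2*√7847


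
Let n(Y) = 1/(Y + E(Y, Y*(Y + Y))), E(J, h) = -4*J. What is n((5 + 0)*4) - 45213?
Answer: -2712781/60 ≈ -45213.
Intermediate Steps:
n(Y) = -1/(3*Y) (n(Y) = 1/(Y - 4*Y) = 1/(-3*Y) = -1/(3*Y))
n((5 + 0)*4) - 45213 = -1/(4*(5 + 0))/3 - 45213 = -1/(3*(5*4)) - 45213 = -1/3/20 - 45213 = -1/3*1/20 - 45213 = -1/60 - 45213 = -2712781/60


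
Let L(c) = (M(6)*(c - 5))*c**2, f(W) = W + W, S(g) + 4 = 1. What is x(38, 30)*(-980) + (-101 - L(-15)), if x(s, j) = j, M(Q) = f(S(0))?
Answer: -56501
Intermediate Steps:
S(g) = -3 (S(g) = -4 + 1 = -3)
f(W) = 2*W
M(Q) = -6 (M(Q) = 2*(-3) = -6)
L(c) = c**2*(30 - 6*c) (L(c) = (-6*(c - 5))*c**2 = (-6*(-5 + c))*c**2 = (30 - 6*c)*c**2 = c**2*(30 - 6*c))
x(38, 30)*(-980) + (-101 - L(-15)) = 30*(-980) + (-101 - 6*(-15)**2*(5 - 1*(-15))) = -29400 + (-101 - 6*225*(5 + 15)) = -29400 + (-101 - 6*225*20) = -29400 + (-101 - 1*27000) = -29400 + (-101 - 27000) = -29400 - 27101 = -56501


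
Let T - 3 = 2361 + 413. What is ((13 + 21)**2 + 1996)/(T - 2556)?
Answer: 3152/221 ≈ 14.262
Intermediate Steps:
T = 2777 (T = 3 + (2361 + 413) = 3 + 2774 = 2777)
((13 + 21)**2 + 1996)/(T - 2556) = ((13 + 21)**2 + 1996)/(2777 - 2556) = (34**2 + 1996)/221 = (1156 + 1996)*(1/221) = 3152*(1/221) = 3152/221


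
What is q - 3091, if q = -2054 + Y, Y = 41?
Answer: -5104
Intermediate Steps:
q = -2013 (q = -2054 + 41 = -2013)
q - 3091 = -2013 - 3091 = -5104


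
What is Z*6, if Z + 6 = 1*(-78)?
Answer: -504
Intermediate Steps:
Z = -84 (Z = -6 + 1*(-78) = -6 - 78 = -84)
Z*6 = -84*6 = -504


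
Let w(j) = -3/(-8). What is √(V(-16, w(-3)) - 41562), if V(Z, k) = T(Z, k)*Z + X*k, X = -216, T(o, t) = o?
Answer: I*√41387 ≈ 203.44*I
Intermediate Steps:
w(j) = 3/8 (w(j) = -3*(-⅛) = 3/8)
V(Z, k) = Z² - 216*k (V(Z, k) = Z*Z - 216*k = Z² - 216*k)
√(V(-16, w(-3)) - 41562) = √(((-16)² - 216*3/8) - 41562) = √((256 - 81) - 41562) = √(175 - 41562) = √(-41387) = I*√41387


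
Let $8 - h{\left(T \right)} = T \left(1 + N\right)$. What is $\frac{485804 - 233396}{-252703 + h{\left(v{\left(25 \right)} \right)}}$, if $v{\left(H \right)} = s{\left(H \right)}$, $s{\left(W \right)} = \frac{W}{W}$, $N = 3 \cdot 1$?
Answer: $- \frac{84136}{84233} \approx -0.99885$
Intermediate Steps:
$N = 3$
$s{\left(W \right)} = 1$
$v{\left(H \right)} = 1$
$h{\left(T \right)} = 8 - 4 T$ ($h{\left(T \right)} = 8 - T \left(1 + 3\right) = 8 - T 4 = 8 - 4 T$)
$\frac{485804 - 233396}{-252703 + h{\left(v{\left(25 \right)} \right)}} = \frac{485804 - 233396}{-252703 + \left(8 - 4\right)} = \frac{252408}{-252703 + \left(8 - 4\right)} = \frac{252408}{-252703 + 4} = \frac{252408}{-252699} = 252408 \left(- \frac{1}{252699}\right) = - \frac{84136}{84233}$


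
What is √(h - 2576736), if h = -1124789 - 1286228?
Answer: I*√4987753 ≈ 2233.3*I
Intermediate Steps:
h = -2411017
√(h - 2576736) = √(-2411017 - 2576736) = √(-4987753) = I*√4987753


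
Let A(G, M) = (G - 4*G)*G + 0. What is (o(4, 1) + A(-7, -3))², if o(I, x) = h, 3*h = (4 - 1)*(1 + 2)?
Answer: 20736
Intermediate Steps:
h = 3 (h = ((4 - 1)*(1 + 2))/3 = (3*3)/3 = (⅓)*9 = 3)
o(I, x) = 3
A(G, M) = -3*G² (A(G, M) = (-3*G)*G + 0 = -3*G² + 0 = -3*G²)
(o(4, 1) + A(-7, -3))² = (3 - 3*(-7)²)² = (3 - 3*49)² = (3 - 147)² = (-144)² = 20736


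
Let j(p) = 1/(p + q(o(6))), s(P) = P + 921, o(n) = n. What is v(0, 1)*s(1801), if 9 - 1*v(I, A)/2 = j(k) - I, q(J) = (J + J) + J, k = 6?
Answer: 292615/6 ≈ 48769.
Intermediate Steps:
q(J) = 3*J (q(J) = 2*J + J = 3*J)
s(P) = 921 + P
j(p) = 1/(18 + p) (j(p) = 1/(p + 3*6) = 1/(p + 18) = 1/(18 + p))
v(I, A) = 215/12 + 2*I (v(I, A) = 18 - 2*(1/(18 + 6) - I) = 18 - 2*(1/24 - I) = 18 + (-1/12 + 2*I) = 215/12 + 2*I)
v(0, 1)*s(1801) = (215/12 + 2*0)*(921 + 1801) = (215/12 + 0)*2722 = (215/12)*2722 = 292615/6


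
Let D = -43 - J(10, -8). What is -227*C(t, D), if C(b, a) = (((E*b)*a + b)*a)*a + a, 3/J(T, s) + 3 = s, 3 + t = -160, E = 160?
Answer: -614558850040610/1331 ≈ -4.6173e+11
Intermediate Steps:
t = -163 (t = -3 - 160 = -163)
J(T, s) = 3/(-3 + s)
D = -470/11 (D = -43 - 3/(-3 - 8) = -43 - 3/(-11) = -43 - 3*(-1)/11 = -43 - 1*(-3/11) = -43 + 3/11 = -470/11 ≈ -42.727)
C(b, a) = a + a**2*(b + 160*a*b) (C(b, a) = (((160*b)*a + b)*a)*a + a = ((160*a*b + b)*a)*a + a = ((b + 160*a*b)*a)*a + a = (a*(b + 160*a*b))*a + a = a**2*(b + 160*a*b) + a = a + a**2*(b + 160*a*b))
-227*C(t, D) = -(-106690)*(1 - 470/11*(-163) + 160*(-163)*(-470/11)**2)/11 = -(-106690)*(1 + 76610/11 + 160*(-163)*(220900/121))/11 = -(-106690)*(1 + 76610/11 - 5761072000/121)/11 = -(-106690)*(-5760229169)/(11*121) = -227*2707307709430/1331 = -614558850040610/1331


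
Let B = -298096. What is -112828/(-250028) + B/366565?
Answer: -8293387717/22912878455 ≈ -0.36195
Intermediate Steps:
-112828/(-250028) + B/366565 = -112828/(-250028) - 298096/366565 = -112828*(-1/250028) - 298096*1/366565 = 28207/62507 - 298096/366565 = -8293387717/22912878455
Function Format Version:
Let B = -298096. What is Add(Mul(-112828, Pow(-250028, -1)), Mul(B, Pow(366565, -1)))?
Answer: Rational(-8293387717, 22912878455) ≈ -0.36195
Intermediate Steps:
Add(Mul(-112828, Pow(-250028, -1)), Mul(B, Pow(366565, -1))) = Add(Mul(-112828, Pow(-250028, -1)), Mul(-298096, Pow(366565, -1))) = Add(Mul(-112828, Rational(-1, 250028)), Mul(-298096, Rational(1, 366565))) = Add(Rational(28207, 62507), Rational(-298096, 366565)) = Rational(-8293387717, 22912878455)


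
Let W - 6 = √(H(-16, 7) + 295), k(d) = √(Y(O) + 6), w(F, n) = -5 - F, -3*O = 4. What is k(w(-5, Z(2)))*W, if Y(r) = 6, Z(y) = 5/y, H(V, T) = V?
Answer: 6*√3*(2 + √31) ≈ 78.646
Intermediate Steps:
O = -4/3 (O = -⅓*4 = -4/3 ≈ -1.3333)
k(d) = 2*√3 (k(d) = √(6 + 6) = √12 = 2*√3)
W = 6 + 3*√31 (W = 6 + √(-16 + 295) = 6 + √279 = 6 + 3*√31 ≈ 22.703)
k(w(-5, Z(2)))*W = (2*√3)*(6 + 3*√31) = 2*√3*(6 + 3*√31)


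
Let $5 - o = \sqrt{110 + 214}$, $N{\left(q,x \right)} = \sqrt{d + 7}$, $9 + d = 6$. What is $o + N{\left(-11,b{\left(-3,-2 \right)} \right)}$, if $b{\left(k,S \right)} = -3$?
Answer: $-11$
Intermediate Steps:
$d = -3$ ($d = -9 + 6 = -3$)
$N{\left(q,x \right)} = 2$ ($N{\left(q,x \right)} = \sqrt{-3 + 7} = \sqrt{4} = 2$)
$o = -13$ ($o = 5 - \sqrt{110 + 214} = 5 - \sqrt{324} = 5 - 18 = -13$)
$o + N{\left(-11,b{\left(-3,-2 \right)} \right)} = -13 + 2 = -11$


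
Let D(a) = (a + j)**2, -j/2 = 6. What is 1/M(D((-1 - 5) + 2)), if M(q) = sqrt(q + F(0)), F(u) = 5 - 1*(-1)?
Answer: sqrt(262)/262 ≈ 0.061780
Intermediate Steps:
j = -12 (j = -2*6 = -12)
F(u) = 6 (F(u) = 5 + 1 = 6)
D(a) = (-12 + a)**2 (D(a) = (a - 12)**2 = (-12 + a)**2)
M(q) = sqrt(6 + q) (M(q) = sqrt(q + 6) = sqrt(6 + q))
1/M(D((-1 - 5) + 2)) = 1/(sqrt(6 + (-12 + ((-1 - 5) + 2))**2)) = 1/(sqrt(6 + (-12 + (-6 + 2))**2)) = 1/(sqrt(6 + (-12 - 4)**2)) = 1/(sqrt(6 + (-16)**2)) = 1/(sqrt(6 + 256)) = 1/(sqrt(262)) = sqrt(262)/262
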